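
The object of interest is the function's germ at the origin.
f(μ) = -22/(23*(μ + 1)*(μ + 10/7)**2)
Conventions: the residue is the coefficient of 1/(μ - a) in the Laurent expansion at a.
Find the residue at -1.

The residue is -1078/207.

At the order-1 pole -1 set g(μ) = (μ - (-1))*f(μ) = -22/(23*(μ + 10/7)**2).
Simple pole: residue = g(a) at a = -1, which is -1078/207.


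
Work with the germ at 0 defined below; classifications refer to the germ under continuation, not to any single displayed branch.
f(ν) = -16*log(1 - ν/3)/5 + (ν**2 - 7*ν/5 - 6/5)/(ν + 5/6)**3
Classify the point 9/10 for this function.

The point is a regular point.

Denominator factors: ν + 5/6 = 26/15 at ν = 9/10 — none vanishes.
Branch term log(1 - ν/(3)): argument at 9/10 is 7/10, nonzero, so 9/10 is not its branch point (a point on a principal cut is still regular for the continued germ).
So the germ continues analytically to 9/10.


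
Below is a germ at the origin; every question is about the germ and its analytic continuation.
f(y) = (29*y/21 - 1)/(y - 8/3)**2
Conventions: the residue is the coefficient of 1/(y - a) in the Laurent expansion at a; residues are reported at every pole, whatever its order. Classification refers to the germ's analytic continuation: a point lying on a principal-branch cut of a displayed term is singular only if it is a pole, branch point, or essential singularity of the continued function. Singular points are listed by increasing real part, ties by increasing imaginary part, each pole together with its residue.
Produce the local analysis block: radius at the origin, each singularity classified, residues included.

Denominator factor (y - 8/3)^2: pole of order 2 at 8/3, modulus 8/3.
The radius of convergence is the smallest modulus among the singular points: 8/3.
At the order-2 pole 8/3 set g(y) = (y - (8/3))^2*f(y) = 29*y/21 - 1.
Order-2 pole: residue = g'(a); g'(8/3) = 29/21, so the residue is 29/21.

Radius of convergence at 0: 8/3.
At 8/3: a pole of order 2; residue 29/21.


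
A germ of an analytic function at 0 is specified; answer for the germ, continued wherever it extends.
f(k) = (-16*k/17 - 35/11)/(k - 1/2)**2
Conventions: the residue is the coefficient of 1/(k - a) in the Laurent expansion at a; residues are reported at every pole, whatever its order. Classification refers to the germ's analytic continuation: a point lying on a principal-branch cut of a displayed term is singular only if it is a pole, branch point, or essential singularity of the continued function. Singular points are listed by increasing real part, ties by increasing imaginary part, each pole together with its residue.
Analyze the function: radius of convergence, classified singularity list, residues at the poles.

Radius of convergence at 0: 1/2.
At 1/2: a pole of order 2; residue -16/17.

Denominator factor (k - 1/2)^2: pole of order 2 at 1/2, modulus 1/2.
The radius of convergence is the smallest modulus among the singular points: 1/2.
At the order-2 pole 1/2 set g(k) = (k - (1/2))^2*f(k) = -16*k/17 - 35/11.
Order-2 pole: residue = g'(a); g'(1/2) = -16/17, so the residue is -16/17.


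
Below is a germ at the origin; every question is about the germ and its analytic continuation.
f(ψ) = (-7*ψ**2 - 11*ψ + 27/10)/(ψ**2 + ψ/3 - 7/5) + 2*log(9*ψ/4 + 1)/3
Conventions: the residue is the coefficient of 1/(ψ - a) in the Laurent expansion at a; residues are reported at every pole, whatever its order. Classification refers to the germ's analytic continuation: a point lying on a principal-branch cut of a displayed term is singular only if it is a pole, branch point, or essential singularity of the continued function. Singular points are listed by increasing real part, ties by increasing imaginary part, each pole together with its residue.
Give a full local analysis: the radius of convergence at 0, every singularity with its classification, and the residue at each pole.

Radius of convergence at 0: 4/9.
At -1/6 - (1/30)*sqrt(1285): a pole of order 1; residue -13/3 + (509/7710)*sqrt(1285).
At -4/9: a logarithmic branch point.
At -1/6 + (1/30)*sqrt(1285): a pole of order 1; residue -13/3 - (509/7710)*sqrt(1285).

Denominator factor (ψ**2 + ψ/3 - 7/5): discriminant 257/45, real irrational roots -1/6 + (1/30)*sqrt(1285) and -1/6 - (1/30)*sqrt(1285); poles of order 1, moduli -1/6 + (1/30)*sqrt(1285) and 1/6 + (1/30)*sqrt(1285).
Branch term (2/3)*log(1 - ψ/(-4/9)): its argument vanishes at ψ = -4/9, a logarithmic branch point, modulus 4/9.
The radius of convergence is the smallest modulus among the singular points: 4/9.
The branch term is analytic at -1/6 - (1/30)*sqrt(1285) and contributes nothing to the residue; only the rational part matters.
The factor ψ**2 + ψ/3 - 7/5 splits as (ψ - a)(ψ - a') with a = -1/6 - (1/30)*sqrt(1285), a' = -1/6 + (1/30)*sqrt(1285). At the order-1 pole a set g(ψ) = (ψ - a)*(rational part) = [-7*ψ**2 - 11*ψ + 27/10] / (ψ - a').
Simple pole: residue = g(a) at a = -1/6 - (1/30)*sqrt(1285), which is -13/3 + (509/7710)*sqrt(1285).
The branch term is analytic at -1/6 + (1/30)*sqrt(1285) and contributes nothing to the residue; only the rational part matters.
The factor ψ**2 + ψ/3 - 7/5 splits as (ψ - a)(ψ - a') with a = -1/6 + (1/30)*sqrt(1285), a' = -1/6 - (1/30)*sqrt(1285). At the order-1 pole a set g(ψ) = (ψ - a)*(rational part) = [-7*ψ**2 - 11*ψ + 27/10] / (ψ - a').
Simple pole: residue = g(a) at a = -1/6 + (1/30)*sqrt(1285), which is -13/3 - (509/7710)*sqrt(1285).
List the singular points by increasing real part (a conjugate pair: the negative imaginary part first).


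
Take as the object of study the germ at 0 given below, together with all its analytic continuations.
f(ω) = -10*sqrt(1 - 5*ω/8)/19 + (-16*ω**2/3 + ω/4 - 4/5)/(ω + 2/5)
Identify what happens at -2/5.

The denominator factor ω + 2/5 vanishes at -2/5 and appears to the power 1; the numerator there equals -263/150, nonzero, and no other factor vanishes.
The branch terms are analytic at this point.
Hence a pole whose order is the multiplicity, 1.

The point is a pole of order 1.


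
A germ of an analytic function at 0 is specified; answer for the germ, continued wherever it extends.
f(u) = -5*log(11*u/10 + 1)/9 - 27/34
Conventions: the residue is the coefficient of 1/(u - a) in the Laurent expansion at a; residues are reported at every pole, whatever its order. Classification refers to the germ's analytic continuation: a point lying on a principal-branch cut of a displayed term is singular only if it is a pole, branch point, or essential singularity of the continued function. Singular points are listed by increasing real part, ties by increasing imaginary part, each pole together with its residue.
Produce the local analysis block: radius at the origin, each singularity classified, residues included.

Radius of convergence at 0: 10/11.
At -10/11: a logarithmic branch point.

Branch term (-5/9)*log(1 - u/(-10/11)): its argument vanishes at u = -10/11, a logarithmic branch point, modulus 10/11.
The radius of convergence is the smallest modulus among the singular points: 10/11.


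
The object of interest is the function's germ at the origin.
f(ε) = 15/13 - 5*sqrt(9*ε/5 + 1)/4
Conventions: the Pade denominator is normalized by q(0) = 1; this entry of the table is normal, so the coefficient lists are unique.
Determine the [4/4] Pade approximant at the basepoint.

The Pade approximant has numerator coefficients [-5/52, -297/208, -13851/4160, -19683/8320, -137781/332800]; denominator coefficients [1, 63/20, 243/80, 729/800, 6561/160000].

Taylor coefficients needed (expand at 0): a_0 = -5/52, a_1 = -9/8, a_2 = 81/160, a_3 = -729/1600, a_4 = 6561/12800, a_5 = -413343/640000, a_6 = 11160261/12800000, a_7 = -157837977/128000000, a_8 = 18467043309/10240000000.
Write the denominator as Q(ε) = 1 + q1*ε + q2*ε^2 + q3*ε^3 + q4*ε^4. Requiring Q*f - P = O(ε^9) with deg P <= 4 kills the coefficients of ε^5..ε^8 in Q*f:
  ε^5: a_5 + q1*a_4 + q2*a_3 + q3*a_2 + q4*a_1 = 0, i.e. -413343/640000 + (6561/12800)*q1 + (-729/1600)*q2 + (81/160)*q3 + (-9/8)*q4 = 0.
  ε^6: a_6 + q1*a_5 + q2*a_4 + q3*a_3 + q4*a_2 = 0, i.e. 11160261/12800000 + (-413343/640000)*q1 + (6561/12800)*q2 + (-729/1600)*q3 + (81/160)*q4 = 0.
  ε^7: a_7 + q1*a_6 + q2*a_5 + q3*a_4 + q4*a_3 = 0, i.e. -157837977/128000000 + (11160261/12800000)*q1 + (-413343/640000)*q2 + (6561/12800)*q3 + (-729/1600)*q4 = 0.
  ε^8: a_8 + q1*a_7 + q2*a_6 + q3*a_5 + q4*a_4 = 0, i.e. 18467043309/10240000000 + (-157837977/128000000)*q1 + (11160261/12800000)*q2 + (-413343/640000)*q3 + (6561/12800)*q4 = 0.
Solving this linear system: q1 = 63/20, q2 = 243/80, q3 = 729/800, q4 = 6561/160000.
The numerator is Q*f truncated at degree 4: P0 = a_0 = -5/52; P1 = a_1 + q1*a_0 = -297/208; P2 = a_2 + q1*a_1 + q2*a_0 = -13851/4160; P3 = a_3 + q1*a_2 + q2*a_1 + q3*a_0 = -19683/8320; P4 = a_4 + q1*a_3 + q2*a_2 + q3*a_1 + q4*a_0 = -137781/332800.


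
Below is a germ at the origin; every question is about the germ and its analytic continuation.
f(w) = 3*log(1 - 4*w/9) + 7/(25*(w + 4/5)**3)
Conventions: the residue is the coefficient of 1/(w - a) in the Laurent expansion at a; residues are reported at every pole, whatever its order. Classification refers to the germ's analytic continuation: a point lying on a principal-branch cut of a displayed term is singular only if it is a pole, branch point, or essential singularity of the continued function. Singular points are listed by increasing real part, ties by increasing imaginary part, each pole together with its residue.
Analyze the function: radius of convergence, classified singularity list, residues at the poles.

Denominator factor (w + 4/5)^3: pole of order 3 at -4/5, modulus 4/5.
Branch term (3)*log(1 - w/(9/4)): its argument vanishes at w = 9/4, a logarithmic branch point, modulus 9/4.
The radius of convergence is the smallest modulus among the singular points: 4/5.
The branch term is analytic at -4/5 and contributes nothing to the residue; only the rational part matters.
At the order-3 pole -4/5 set g(w) = (w - (-4/5))^3*(rational part) = 7/25.
Order-3 pole: residue = g''(a)/2; g''(-4/5) = 0, so the residue is 0.
List the singular points by increasing real part (a conjugate pair: the negative imaginary part first).

Radius of convergence at 0: 4/5.
At -4/5: a pole of order 3; residue 0.
At 9/4: a logarithmic branch point.


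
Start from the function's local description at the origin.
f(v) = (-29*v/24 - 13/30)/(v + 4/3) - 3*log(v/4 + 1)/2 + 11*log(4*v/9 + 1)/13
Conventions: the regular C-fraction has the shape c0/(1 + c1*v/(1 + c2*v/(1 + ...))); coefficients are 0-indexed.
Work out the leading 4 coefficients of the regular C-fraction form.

The regular C-fraction coefficients are [-13/40, -6191/3042, 69690/25519, 6602082175/335496134304].

Taylor coefficients (expand at 0): a_0 = -13/40, a_1 = -6191/9360, a_2 = 77531/168480, a_3 = -12944777/36391680.
c0 = a_0 = -13/40. Peel one level at a time: if S = 1 + c*v/S' with S'(0) = 1, then c is the v-coefficient of S and S' = c*v/(S - 1).
S_1 = c0/f = 1 + (-6191/3042)*v + (476215/85683)*v^2 + ...; c1 = -6191/3042.
S_2 = c1*v/(S_1 - 1) = 1 + (69690/25519)*v + (-195327875/3634661808)*v^2 + ...; c2 = 69690/25519.
S_3 = c2*v/(S_2 - 1) = 1 + (6602082175/335496134304)*v + ...; c3 = 6602082175/335496134304.


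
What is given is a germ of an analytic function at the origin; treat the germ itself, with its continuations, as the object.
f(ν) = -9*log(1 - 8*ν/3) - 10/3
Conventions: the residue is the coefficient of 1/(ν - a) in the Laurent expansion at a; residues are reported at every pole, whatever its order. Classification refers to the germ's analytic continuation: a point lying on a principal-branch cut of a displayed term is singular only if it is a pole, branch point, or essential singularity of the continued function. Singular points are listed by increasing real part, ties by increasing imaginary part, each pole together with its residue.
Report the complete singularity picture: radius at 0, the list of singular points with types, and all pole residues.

Branch term (-9)*log(1 - ν/(3/8)): its argument vanishes at ν = 3/8, a logarithmic branch point, modulus 3/8.
The radius of convergence is the smallest modulus among the singular points: 3/8.

Radius of convergence at 0: 3/8.
At 3/8: a logarithmic branch point.


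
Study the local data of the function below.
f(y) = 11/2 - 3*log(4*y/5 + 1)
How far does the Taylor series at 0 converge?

The radius of convergence is 5/4.

Branch term (-3)*log(1 - y/(-5/4)): its argument vanishes at y = -5/4, a logarithmic branch point, modulus 5/4.
The radius of convergence is the smallest modulus among the singular points: 5/4.


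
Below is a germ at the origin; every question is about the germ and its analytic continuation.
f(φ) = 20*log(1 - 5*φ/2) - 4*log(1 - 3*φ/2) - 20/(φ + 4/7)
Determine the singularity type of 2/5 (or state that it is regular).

The term (20)*log(1 - φ/(2/5)) has argument 1 - 2/5/(2/5) = 0 at 2/5: a logarithmic (infinitely-sheeted) branch point; the remaining terms are analytic or single-valued there.

The point is a logarithmic branch point.


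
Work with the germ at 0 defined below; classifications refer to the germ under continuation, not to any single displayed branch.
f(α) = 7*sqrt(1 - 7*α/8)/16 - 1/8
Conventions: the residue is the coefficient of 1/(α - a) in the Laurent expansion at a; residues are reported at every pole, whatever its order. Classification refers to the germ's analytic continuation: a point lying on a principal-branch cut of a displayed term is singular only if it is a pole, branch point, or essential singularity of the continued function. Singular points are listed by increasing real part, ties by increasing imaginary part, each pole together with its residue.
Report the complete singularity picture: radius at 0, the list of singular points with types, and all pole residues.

Branch term (7/16)*sqrt(1 - α/(8/7)): its argument vanishes at α = 8/7, a square-root branch point, modulus 8/7.
The radius of convergence is the smallest modulus among the singular points: 8/7.

Radius of convergence at 0: 8/7.
At 8/7: an algebraic (square-root) branch point.


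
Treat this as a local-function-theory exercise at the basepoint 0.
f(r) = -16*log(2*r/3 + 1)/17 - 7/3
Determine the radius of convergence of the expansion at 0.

The radius of convergence is 3/2.

Branch term (-16/17)*log(1 - r/(-3/2)): its argument vanishes at r = -3/2, a logarithmic branch point, modulus 3/2.
The radius of convergence is the smallest modulus among the singular points: 3/2.


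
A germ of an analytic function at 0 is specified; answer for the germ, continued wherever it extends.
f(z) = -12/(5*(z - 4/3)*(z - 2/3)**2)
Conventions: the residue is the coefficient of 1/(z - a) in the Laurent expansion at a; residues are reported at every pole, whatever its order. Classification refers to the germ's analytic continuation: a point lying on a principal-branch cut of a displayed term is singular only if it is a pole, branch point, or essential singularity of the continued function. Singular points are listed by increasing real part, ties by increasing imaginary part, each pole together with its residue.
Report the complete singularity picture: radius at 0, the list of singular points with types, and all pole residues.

Radius of convergence at 0: 2/3.
At 2/3: a pole of order 2; residue 27/5.
At 4/3: a pole of order 1; residue -27/5.

Denominator factor (z - 2/3)^2: pole of order 2 at 2/3, modulus 2/3.
Denominator factor (z - 4/3): pole of order 1 at 4/3, modulus 4/3.
The radius of convergence is the smallest modulus among the singular points: 2/3.
At the order-2 pole 2/3 set g(z) = (z - (2/3))^2*f(z) = -12/(5*(z - 4/3)).
Order-2 pole: residue = g'(a); g'(2/3) = 27/5, so the residue is 27/5.
At the order-1 pole 4/3 set g(z) = (z - (4/3))*f(z) = -12/(5*(z - 2/3)**2).
Simple pole: residue = g(a) at a = 4/3, which is -27/5.
List the singular points by increasing real part (a conjugate pair: the negative imaginary part first).


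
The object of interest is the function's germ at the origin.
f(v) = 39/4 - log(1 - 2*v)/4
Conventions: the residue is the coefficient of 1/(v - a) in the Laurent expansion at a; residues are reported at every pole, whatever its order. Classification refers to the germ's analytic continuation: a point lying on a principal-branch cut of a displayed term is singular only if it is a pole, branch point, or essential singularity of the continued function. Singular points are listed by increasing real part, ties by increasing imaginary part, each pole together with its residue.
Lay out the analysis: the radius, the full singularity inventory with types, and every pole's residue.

Radius of convergence at 0: 1/2.
At 1/2: a logarithmic branch point.

Branch term (-1/4)*log(1 - v/(1/2)): its argument vanishes at v = 1/2, a logarithmic branch point, modulus 1/2.
The radius of convergence is the smallest modulus among the singular points: 1/2.


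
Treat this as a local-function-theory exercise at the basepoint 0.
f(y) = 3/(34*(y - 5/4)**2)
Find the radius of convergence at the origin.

The radius of convergence is 5/4.

Denominator factor (y - 5/4)^2: pole of order 2 at 5/4, modulus 5/4.
The radius of convergence is the smallest modulus among the singular points: 5/4.


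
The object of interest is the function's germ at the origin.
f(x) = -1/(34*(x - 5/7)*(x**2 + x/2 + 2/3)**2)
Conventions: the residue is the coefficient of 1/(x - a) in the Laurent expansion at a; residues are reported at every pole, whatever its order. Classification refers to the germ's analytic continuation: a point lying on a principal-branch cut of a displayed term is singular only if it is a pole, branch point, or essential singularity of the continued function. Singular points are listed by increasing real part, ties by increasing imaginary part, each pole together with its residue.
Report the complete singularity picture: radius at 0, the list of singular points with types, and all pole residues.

Radius of convergence at 0: 5/7.
At (-1/4) - ((1/12)*sqrt(87))*i: a pole of order 2; residue (21609/3457817) + ((5485725/2908024097)*sqrt(87))*i.
At (-1/4) + ((1/12)*sqrt(87))*i: a pole of order 2; residue (21609/3457817) - ((5485725/2908024097)*sqrt(87))*i.
At 5/7: a pole of order 1; residue -43218/3457817.


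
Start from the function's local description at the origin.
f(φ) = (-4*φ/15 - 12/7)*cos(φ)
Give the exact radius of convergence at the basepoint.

The radius of convergence is infinite.

The factor cos(φ) is entire and contributes no finite singular point.
The polynomial part has no poles.
No finite singular points: the Taylor series at 0 converges everywhere.


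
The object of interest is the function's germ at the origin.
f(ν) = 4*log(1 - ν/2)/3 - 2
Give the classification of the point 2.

The point is a logarithmic branch point.

The term (4/3)*log(1 - ν/(2)) has argument 1 - 2/(2) = 0 at 2: a logarithmic (infinitely-sheeted) branch point; the remaining terms are analytic or single-valued there.


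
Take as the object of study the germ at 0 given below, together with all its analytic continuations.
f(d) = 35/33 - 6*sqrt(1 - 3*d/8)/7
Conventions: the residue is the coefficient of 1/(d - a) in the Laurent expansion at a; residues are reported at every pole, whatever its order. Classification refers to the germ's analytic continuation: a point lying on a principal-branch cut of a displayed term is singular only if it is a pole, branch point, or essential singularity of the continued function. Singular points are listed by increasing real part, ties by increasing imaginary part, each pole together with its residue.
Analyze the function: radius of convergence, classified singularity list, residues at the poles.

Branch term (-6/7)*sqrt(1 - d/(8/3)): its argument vanishes at d = 8/3, a square-root branch point, modulus 8/3.
The radius of convergence is the smallest modulus among the singular points: 8/3.

Radius of convergence at 0: 8/3.
At 8/3: an algebraic (square-root) branch point.


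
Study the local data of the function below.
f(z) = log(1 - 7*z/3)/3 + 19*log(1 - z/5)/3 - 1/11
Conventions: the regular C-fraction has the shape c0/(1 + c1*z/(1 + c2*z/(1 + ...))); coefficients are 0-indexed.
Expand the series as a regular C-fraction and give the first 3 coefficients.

The regular C-fraction coefficients are [-1/11, -1012/45, 9101/414].

Taylor coefficients (expand at 0): a_0 = -1/11, a_1 = -92/45, a_2 = -698/675.
c0 = a_0 = -1/11. Peel one level at a time: if S = 1 + c*z/S' with S'(0) = 1, then c is the z-coefficient of S and S' = c*z/(S - 1).
S_1 = c0/f = 1 + (-1012/45)*z + (200222/405)*z^2 + ...; c1 = -1012/45.
S_2 = c1*z/(S_1 - 1) = 1 + (9101/414)*z + ...; c2 = 9101/414.


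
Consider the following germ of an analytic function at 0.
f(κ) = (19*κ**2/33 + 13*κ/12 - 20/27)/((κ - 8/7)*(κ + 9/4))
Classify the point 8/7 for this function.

The denominator factor κ - 8/7 vanishes at 8/7 and appears to the power 1; the numerator there equals 18182/14553, nonzero, and no other factor vanishes.
Hence a pole whose order is the multiplicity, 1.

The point is a pole of order 1.


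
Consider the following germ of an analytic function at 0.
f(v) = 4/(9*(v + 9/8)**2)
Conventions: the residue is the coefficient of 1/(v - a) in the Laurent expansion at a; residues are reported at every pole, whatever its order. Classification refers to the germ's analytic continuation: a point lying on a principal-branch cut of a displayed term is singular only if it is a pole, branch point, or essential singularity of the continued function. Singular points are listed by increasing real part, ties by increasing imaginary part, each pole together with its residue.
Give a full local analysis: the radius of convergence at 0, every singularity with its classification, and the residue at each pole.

Denominator factor (v + 9/8)^2: pole of order 2 at -9/8, modulus 9/8.
The radius of convergence is the smallest modulus among the singular points: 9/8.
At the order-2 pole -9/8 set g(v) = (v - (-9/8))^2*f(v) = 4/9.
Order-2 pole: residue = g'(a); g'(-9/8) = 0, so the residue is 0.

Radius of convergence at 0: 9/8.
At -9/8: a pole of order 2; residue 0.


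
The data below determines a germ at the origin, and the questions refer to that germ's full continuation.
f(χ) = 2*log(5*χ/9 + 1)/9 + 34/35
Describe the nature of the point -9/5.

The term (2/9)*log(1 - χ/(-9/5)) has argument 1 - -9/5/(-9/5) = 0 at -9/5: a logarithmic (infinitely-sheeted) branch point; the remaining terms are analytic or single-valued there.

The point is a logarithmic branch point.


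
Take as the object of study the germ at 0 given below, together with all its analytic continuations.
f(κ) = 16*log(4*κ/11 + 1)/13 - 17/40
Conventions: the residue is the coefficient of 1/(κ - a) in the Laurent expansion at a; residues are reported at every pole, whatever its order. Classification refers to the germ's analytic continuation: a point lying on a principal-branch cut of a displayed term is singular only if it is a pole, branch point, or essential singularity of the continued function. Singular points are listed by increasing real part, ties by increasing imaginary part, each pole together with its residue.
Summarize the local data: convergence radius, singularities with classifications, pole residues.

Branch term (16/13)*log(1 - κ/(-11/4)): its argument vanishes at κ = -11/4, a logarithmic branch point, modulus 11/4.
The radius of convergence is the smallest modulus among the singular points: 11/4.

Radius of convergence at 0: 11/4.
At -11/4: a logarithmic branch point.


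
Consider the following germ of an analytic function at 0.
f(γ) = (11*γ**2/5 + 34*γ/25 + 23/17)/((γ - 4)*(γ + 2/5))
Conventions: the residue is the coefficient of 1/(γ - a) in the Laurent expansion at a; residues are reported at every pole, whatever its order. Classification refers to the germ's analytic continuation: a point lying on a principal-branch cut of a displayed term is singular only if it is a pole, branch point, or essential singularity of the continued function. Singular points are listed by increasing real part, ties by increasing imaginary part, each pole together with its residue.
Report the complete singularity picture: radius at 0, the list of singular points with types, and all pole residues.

Denominator factor (γ + 2/5): pole of order 1 at -2/5, modulus 2/5.
Denominator factor (γ - 4): pole of order 1 at 4, modulus 4.
The radius of convergence is the smallest modulus among the singular points: 2/5.
At the order-1 pole -2/5 set g(γ) = (γ - (-2/5))*f(γ) = (11*γ**2/5 + 34*γ/25 + 23/17)/(γ - 4).
Simple pole: residue = g(a) at a = -2/5, which is -2467/9350.
At the order-1 pole 4 set g(γ) = (γ - (4))*f(γ) = (11*γ**2/5 + 34*γ/25 + 23/17)/(γ + 2/5).
Simple pole: residue = g(a) at a = 4, which is 17847/1870.
List the singular points by increasing real part (a conjugate pair: the negative imaginary part first).

Radius of convergence at 0: 2/5.
At -2/5: a pole of order 1; residue -2467/9350.
At 4: a pole of order 1; residue 17847/1870.


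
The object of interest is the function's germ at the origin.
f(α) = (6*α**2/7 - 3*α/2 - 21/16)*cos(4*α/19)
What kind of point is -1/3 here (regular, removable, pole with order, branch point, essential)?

The point is a regular point.

There is no denominator, hence no pole anywhere.
The factor cos(4*α/19) is entire.
So the germ continues analytically to -1/3.


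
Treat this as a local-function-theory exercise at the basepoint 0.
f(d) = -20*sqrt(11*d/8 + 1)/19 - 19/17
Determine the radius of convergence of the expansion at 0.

Branch term (-20/19)*sqrt(1 - d/(-8/11)): its argument vanishes at d = -8/11, a square-root branch point, modulus 8/11.
The radius of convergence is the smallest modulus among the singular points: 8/11.

The radius of convergence is 8/11.


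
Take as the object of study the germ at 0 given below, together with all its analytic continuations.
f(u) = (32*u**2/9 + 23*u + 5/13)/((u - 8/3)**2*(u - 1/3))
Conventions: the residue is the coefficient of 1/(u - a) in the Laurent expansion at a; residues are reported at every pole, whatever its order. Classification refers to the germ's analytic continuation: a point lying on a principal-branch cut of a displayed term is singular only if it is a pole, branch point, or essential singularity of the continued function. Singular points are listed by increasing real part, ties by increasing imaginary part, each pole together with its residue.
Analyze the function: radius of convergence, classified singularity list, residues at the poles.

Denominator factor (u - 8/3)^2: pole of order 2 at 8/3, modulus 8/3.
Denominator factor (u - 1/3): pole of order 1 at 1/3, modulus 1/3.
The radius of convergence is the smallest modulus among the singular points: 1/3.
At the order-1 pole 1/3 set g(u) = (u - (1/3))*f(u) = (32*u**2/9 + 23*u + 5/13)/(u - 8/3)**2.
Simple pole: residue = g(a) at a = 1/3, which is 8894/5733.
At the order-2 pole 8/3 set g(u) = (u - (8/3))^2*f(u) = (32*u**2/9 + 23*u + 5/13)/(u - 1/3).
Order-2 pole: residue = g'(a); g'(8/3) = 3830/1911, so the residue is 3830/1911.
List the singular points by increasing real part (a conjugate pair: the negative imaginary part first).

Radius of convergence at 0: 1/3.
At 1/3: a pole of order 1; residue 8894/5733.
At 8/3: a pole of order 2; residue 3830/1911.


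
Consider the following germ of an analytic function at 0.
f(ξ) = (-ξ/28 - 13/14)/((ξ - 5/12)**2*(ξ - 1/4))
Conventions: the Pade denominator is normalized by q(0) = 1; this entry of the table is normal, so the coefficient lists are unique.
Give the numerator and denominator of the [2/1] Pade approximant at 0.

Taylor coefficients needed (expand at 0): a_0 = 3744/175, a_1 = 165456/875, a_2 = 4943808/4375, a_3 = 125065728/21875.
Write the denominator as Q(ξ) = 1 + q1*ξ. Requiring Q*f - P = O(ξ^4) with deg P <= 2 kills the coefficients of ξ^3..ξ^3 in Q*f:
  ξ^3: a_3 + q1*a_2 = 0, i.e. 125065728/21875 + (4943808/4375)*q1 = 0.
Solving this linear system: q1 = -72376/14305.
The numerator is Q*f truncated at degree 2: P0 = a_0 = 3744/175; P1 = a_1 + q1*a_0 = 202393872/2503375; P2 = a_2 + q1*a_1 = 2169191232/12516875.

The Pade approximant has numerator coefficients [3744/175, 202393872/2503375, 2169191232/12516875]; denominator coefficients [1, -72376/14305].


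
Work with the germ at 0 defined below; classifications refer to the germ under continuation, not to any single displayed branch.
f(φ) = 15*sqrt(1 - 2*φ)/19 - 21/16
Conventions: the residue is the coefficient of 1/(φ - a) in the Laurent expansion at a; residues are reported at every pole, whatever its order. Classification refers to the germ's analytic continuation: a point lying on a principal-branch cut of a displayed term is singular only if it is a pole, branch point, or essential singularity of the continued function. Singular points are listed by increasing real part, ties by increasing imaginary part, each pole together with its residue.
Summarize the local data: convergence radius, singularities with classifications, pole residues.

Radius of convergence at 0: 1/2.
At 1/2: an algebraic (square-root) branch point.

Branch term (15/19)*sqrt(1 - φ/(1/2)): its argument vanishes at φ = 1/2, a square-root branch point, modulus 1/2.
The radius of convergence is the smallest modulus among the singular points: 1/2.


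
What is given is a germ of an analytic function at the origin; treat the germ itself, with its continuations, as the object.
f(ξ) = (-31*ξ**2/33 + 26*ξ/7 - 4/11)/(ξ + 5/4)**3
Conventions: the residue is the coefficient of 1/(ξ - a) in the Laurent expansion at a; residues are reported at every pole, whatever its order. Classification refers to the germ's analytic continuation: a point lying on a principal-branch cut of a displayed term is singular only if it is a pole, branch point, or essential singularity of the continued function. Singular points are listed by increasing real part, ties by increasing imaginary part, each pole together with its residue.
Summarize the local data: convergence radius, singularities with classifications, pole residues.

Denominator factor (ξ + 5/4)^3: pole of order 3 at -5/4, modulus 5/4.
The radius of convergence is the smallest modulus among the singular points: 5/4.
At the order-3 pole -5/4 set g(ξ) = (ξ - (-5/4))^3*f(ξ) = -31*ξ**2/33 + 26*ξ/7 - 4/11.
Order-3 pole: residue = g''(a)/2; g''(-5/4) = -62/33, so the residue is -31/33.

Radius of convergence at 0: 5/4.
At -5/4: a pole of order 3; residue -31/33.


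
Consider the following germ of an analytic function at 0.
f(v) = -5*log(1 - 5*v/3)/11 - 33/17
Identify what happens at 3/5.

The point is a logarithmic branch point.

The term (-5/11)*log(1 - v/(3/5)) has argument 1 - 3/5/(3/5) = 0 at 3/5: a logarithmic (infinitely-sheeted) branch point; the remaining terms are analytic or single-valued there.


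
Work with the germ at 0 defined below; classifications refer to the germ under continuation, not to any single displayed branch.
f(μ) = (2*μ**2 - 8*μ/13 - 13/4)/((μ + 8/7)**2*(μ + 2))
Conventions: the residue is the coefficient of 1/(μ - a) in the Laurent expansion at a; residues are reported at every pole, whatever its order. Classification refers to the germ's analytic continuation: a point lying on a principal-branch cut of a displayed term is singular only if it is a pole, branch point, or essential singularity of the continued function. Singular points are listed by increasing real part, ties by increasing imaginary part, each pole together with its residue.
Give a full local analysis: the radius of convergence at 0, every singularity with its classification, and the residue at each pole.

Denominator factor (μ + 8/7)^2: pole of order 2 at -8/7, modulus 8/7.
Denominator factor (μ + 2): pole of order 1 at -2, modulus 2.
The radius of convergence is the smallest modulus among the singular points: 8/7.
At the order-1 pole -2 set g(μ) = (μ - (-2))*f(μ) = (2*μ**2 - 8*μ/13 - 13/4)/(μ + 8/7)**2.
Simple pole: residue = g(a) at a = -2, which is 15239/1872.
At the order-2 pole -8/7 set g(μ) = (μ - (-8/7))^2*f(μ) = (2*μ**2 - 8*μ/13 - 13/4)/(μ + 2).
Order-2 pole: residue = g'(a); g'(-8/7) = -11495/1872, so the residue is -11495/1872.
List the singular points by increasing real part (a conjugate pair: the negative imaginary part first).

Radius of convergence at 0: 8/7.
At -2: a pole of order 1; residue 15239/1872.
At -8/7: a pole of order 2; residue -11495/1872.


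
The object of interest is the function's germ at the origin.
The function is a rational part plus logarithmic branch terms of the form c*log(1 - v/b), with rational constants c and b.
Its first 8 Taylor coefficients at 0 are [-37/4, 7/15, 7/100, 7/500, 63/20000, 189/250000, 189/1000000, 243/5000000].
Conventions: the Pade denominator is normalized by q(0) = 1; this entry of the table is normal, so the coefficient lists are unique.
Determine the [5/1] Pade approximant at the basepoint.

The Pade approximant has numerator coefficients [-37/4, 667/240, -7/150, -7/2000, -7/20000, -63/2000000]; denominator coefficients [1, -1/4].

Taylor coefficients needed (read off): a_0 = -37/4, a_1 = 7/15, a_2 = 7/100, a_3 = 7/500, a_4 = 63/20000, a_5 = 189/250000, a_6 = 189/1000000.
Write the denominator as Q(v) = 1 + q1*v. Requiring Q*f - P = O(v^7) with deg P <= 5 kills the coefficients of v^6..v^6 in Q*f:
  v^6: a_6 + q1*a_5 = 0, i.e. 189/1000000 + (189/250000)*q1 = 0.
Solving this linear system: q1 = -1/4.
The numerator is Q*f truncated at degree 5: P0 = a_0 = -37/4; P1 = a_1 + q1*a_0 = 667/240; P2 = a_2 + q1*a_1 = -7/150; P3 = a_3 + q1*a_2 = -7/2000; P4 = a_4 + q1*a_3 = -7/20000; P5 = a_5 + q1*a_4 = -63/2000000.


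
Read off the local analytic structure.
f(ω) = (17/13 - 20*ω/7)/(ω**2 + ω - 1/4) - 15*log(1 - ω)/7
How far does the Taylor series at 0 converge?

Denominator factor (ω**2 + ω - 1/4): discriminant 2, real irrational roots -1/2 + (1/2)*sqrt(2) and -1/2 - (1/2)*sqrt(2); poles of order 1, moduli -1/2 + (1/2)*sqrt(2) and 1/2 + (1/2)*sqrt(2).
Branch term (-15/7)*log(1 - ω/(1)): its argument vanishes at ω = 1, a logarithmic branch point, modulus 1.
The radius of convergence is the smallest modulus among the singular points: -1/2 + (1/2)*sqrt(2).

The radius of convergence is -1/2 + (1/2)*sqrt(2).


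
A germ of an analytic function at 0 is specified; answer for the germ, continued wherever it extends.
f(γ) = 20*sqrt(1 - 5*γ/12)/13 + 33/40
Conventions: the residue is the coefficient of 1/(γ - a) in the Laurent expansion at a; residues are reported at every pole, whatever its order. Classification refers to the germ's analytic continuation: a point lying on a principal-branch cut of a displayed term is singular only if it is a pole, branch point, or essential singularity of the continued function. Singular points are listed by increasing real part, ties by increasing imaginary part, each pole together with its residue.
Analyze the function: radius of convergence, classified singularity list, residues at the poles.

Radius of convergence at 0: 12/5.
At 12/5: an algebraic (square-root) branch point.

Branch term (20/13)*sqrt(1 - γ/(12/5)): its argument vanishes at γ = 12/5, a square-root branch point, modulus 12/5.
The radius of convergence is the smallest modulus among the singular points: 12/5.


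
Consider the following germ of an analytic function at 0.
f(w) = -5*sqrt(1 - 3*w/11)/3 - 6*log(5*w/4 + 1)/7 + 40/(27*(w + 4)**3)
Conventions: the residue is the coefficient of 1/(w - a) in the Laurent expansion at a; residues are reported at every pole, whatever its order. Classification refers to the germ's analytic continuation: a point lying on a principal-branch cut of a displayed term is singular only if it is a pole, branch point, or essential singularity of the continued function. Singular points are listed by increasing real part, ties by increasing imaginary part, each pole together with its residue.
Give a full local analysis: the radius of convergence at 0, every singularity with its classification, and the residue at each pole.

Radius of convergence at 0: 4/5.
At -4: a pole of order 3; residue 0.
At -4/5: a logarithmic branch point.
At 11/3: an algebraic (square-root) branch point.

Denominator factor (w + 4)^3: pole of order 3 at -4, modulus 4.
Branch term (-5/3)*sqrt(1 - w/(11/3)): its argument vanishes at w = 11/3, a square-root branch point, modulus 11/3.
Branch term (-6/7)*log(1 - w/(-4/5)): its argument vanishes at w = -4/5, a logarithmic branch point, modulus 4/5.
The radius of convergence is the smallest modulus among the singular points: 4/5.
The branch terms are analytic at -4 and contribute nothing to the residue; only the rational part matters.
At the order-3 pole -4 set g(w) = (w - (-4))^3*(rational part) = 40/27.
Order-3 pole: residue = g''(a)/2; g''(-4) = 0, so the residue is 0.
List the singular points by increasing real part (a conjugate pair: the negative imaginary part first).


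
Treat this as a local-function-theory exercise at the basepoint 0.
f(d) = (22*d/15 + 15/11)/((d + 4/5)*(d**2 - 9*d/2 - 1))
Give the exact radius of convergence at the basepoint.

Denominator factor (d + 4/5): pole of order 1 at -4/5, modulus 4/5.
Denominator factor (d**2 - 9*d/2 - 1): discriminant 97/4, real irrational roots 9/4 + (1/4)*sqrt(97) and 9/4 - (1/4)*sqrt(97); poles of order 1, moduli 9/4 + (1/4)*sqrt(97) and -9/4 + (1/4)*sqrt(97).
The radius of convergence is the smallest modulus among the singular points: -9/4 + (1/4)*sqrt(97).

The radius of convergence is -9/4 + (1/4)*sqrt(97).


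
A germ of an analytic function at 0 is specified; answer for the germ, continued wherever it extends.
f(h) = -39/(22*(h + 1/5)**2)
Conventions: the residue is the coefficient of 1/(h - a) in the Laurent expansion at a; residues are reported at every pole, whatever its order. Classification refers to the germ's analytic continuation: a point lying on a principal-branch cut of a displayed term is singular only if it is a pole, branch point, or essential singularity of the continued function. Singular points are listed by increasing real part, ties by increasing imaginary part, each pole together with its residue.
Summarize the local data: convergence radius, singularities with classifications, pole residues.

Denominator factor (h + 1/5)^2: pole of order 2 at -1/5, modulus 1/5.
The radius of convergence is the smallest modulus among the singular points: 1/5.
At the order-2 pole -1/5 set g(h) = (h - (-1/5))^2*f(h) = -39/22.
Order-2 pole: residue = g'(a); g'(-1/5) = 0, so the residue is 0.

Radius of convergence at 0: 1/5.
At -1/5: a pole of order 2; residue 0.


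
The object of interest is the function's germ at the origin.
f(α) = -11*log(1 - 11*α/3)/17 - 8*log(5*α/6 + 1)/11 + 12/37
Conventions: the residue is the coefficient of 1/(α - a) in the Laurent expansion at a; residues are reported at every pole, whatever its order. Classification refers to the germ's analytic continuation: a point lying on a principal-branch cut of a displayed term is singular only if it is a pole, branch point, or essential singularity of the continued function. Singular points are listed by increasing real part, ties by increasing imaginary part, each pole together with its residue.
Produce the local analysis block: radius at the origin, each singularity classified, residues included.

Radius of convergence at 0: 3/11.
At -6/5: a logarithmic branch point.
At 3/11: a logarithmic branch point.

Branch term (-11/17)*log(1 - α/(3/11)): its argument vanishes at α = 3/11, a logarithmic branch point, modulus 3/11.
Branch term (-8/11)*log(1 - α/(-6/5)): its argument vanishes at α = -6/5, a logarithmic branch point, modulus 6/5.
The radius of convergence is the smallest modulus among the singular points: 3/11.
List the singular points by increasing real part (a conjugate pair: the negative imaginary part first).


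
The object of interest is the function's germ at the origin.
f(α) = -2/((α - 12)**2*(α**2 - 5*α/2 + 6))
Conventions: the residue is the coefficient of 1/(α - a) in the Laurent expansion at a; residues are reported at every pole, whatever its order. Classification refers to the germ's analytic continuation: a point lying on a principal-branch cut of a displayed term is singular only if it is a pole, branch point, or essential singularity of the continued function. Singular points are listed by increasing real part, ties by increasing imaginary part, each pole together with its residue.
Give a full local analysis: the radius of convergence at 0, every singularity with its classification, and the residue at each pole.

Radius of convergence at 0: sqrt(6).
At (5/4) - ((1/4)*sqrt(71))*i: a pole of order 1; residue (-43/28800) - ((889/2044800)*sqrt(71))*i.
At (5/4) + ((1/4)*sqrt(71))*i: a pole of order 1; residue (-43/28800) + ((889/2044800)*sqrt(71))*i.
At 12: a pole of order 2; residue 43/14400.

Denominator factor (α**2 - 5*α/2 + 6): discriminant -71/4, complex-conjugate roots (5/4) + ((1/4)*sqrt(71))*i and (5/4) - ((1/4)*sqrt(71))*i; poles of order 1, moduli sqrt(6) and sqrt(6).
Denominator factor (α - 12)^2: pole of order 2 at 12, modulus 12.
The radius of convergence is the smallest modulus among the singular points: sqrt(6).
The factor α**2 - 5*α/2 + 6 splits as (α - a)(α - a') with a = (5/4) - ((1/4)*sqrt(71))*i, a' = (5/4) + ((1/4)*sqrt(71))*i. At the order-1 pole a set g(α) = (α - a)*f(α) = [-2/(α - 12)**2] / (α - a').
Simple pole: residue = g(a) at a = (5/4) - ((1/4)*sqrt(71))*i, which is (-43/28800) - ((889/2044800)*sqrt(71))*i.
The factor α**2 - 5*α/2 + 6 splits as (α - a)(α - a') with a = (5/4) + ((1/4)*sqrt(71))*i, a' = (5/4) - ((1/4)*sqrt(71))*i. At the order-1 pole a set g(α) = (α - a)*f(α) = [-2/(α - 12)**2] / (α - a').
Simple pole: residue = g(a) at a = (5/4) + ((1/4)*sqrt(71))*i, which is (-43/28800) + ((889/2044800)*sqrt(71))*i.
At the order-2 pole 12 set g(α) = (α - (12))^2*f(α) = -2/(α**2 - 5*α/2 + 6).
Order-2 pole: residue = g'(a); g'(12) = 43/14400, so the residue is 43/14400.
List the singular points by increasing real part (a conjugate pair: the negative imaginary part first).
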